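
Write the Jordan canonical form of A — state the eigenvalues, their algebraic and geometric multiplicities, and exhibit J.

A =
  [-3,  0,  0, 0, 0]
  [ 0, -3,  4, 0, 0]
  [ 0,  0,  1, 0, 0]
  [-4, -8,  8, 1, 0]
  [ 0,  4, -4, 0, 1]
J_1(-3) ⊕ J_1(-3) ⊕ J_1(1) ⊕ J_1(1) ⊕ J_1(1)

The characteristic polynomial is
  det(x·I − A) = x^5 + 3*x^4 - 6*x^3 - 10*x^2 + 21*x - 9 = (x - 1)^3*(x + 3)^2

Eigenvalues and multiplicities (the geometric multiplicity of λ is n − rank(A − λI), which equals the number of Jordan blocks for λ):
  λ = -3: algebraic multiplicity = 2, geometric multiplicity = 2
  λ = 1: algebraic multiplicity = 3, geometric multiplicity = 3

Determining the block sizes for each eigenvalue:
  λ = -3: gm = am = 2, so every block has size 1 → block sizes [1, 1]
  λ = 1: gm = am = 3, so every block has size 1 → block sizes [1, 1, 1]

Assembling the blocks gives a Jordan form
J =
  [-3,  0, 0, 0, 0]
  [ 0, -3, 0, 0, 0]
  [ 0,  0, 1, 0, 0]
  [ 0,  0, 0, 1, 0]
  [ 0,  0, 0, 0, 1]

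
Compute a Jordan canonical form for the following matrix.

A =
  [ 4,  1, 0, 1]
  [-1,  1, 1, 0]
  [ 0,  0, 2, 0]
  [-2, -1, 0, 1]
J_3(2) ⊕ J_1(2)

The characteristic polynomial is
  det(x·I − A) = x^4 - 8*x^3 + 24*x^2 - 32*x + 16 = (x - 2)^4

Eigenvalues and multiplicities (the geometric multiplicity of λ is n − rank(A − λI), which equals the number of Jordan blocks for λ):
  λ = 2: algebraic multiplicity = 4, geometric multiplicity = 2

Determining the block sizes for each eigenvalue:
  λ = 2: with am = 4 and gm = 2, the partition is not yet determined (e.g. several partitions of 4 into 2 parts exist). Let N = A − (2)·I. Computing rank(N^1) = 2, rank(N^2) = 1, rank(N^3) = 0; the number of blocks of size ≥ j is rank(N^{j−1}) − rank(N^j), giving [2, 1, 1]. So we have 1 block(s) of size 3, 1 block(s) of size 1 → block sizes [3, 1]

Assembling the blocks gives a Jordan form
J =
  [2, 1, 0, 0]
  [0, 2, 1, 0]
  [0, 0, 2, 0]
  [0, 0, 0, 2]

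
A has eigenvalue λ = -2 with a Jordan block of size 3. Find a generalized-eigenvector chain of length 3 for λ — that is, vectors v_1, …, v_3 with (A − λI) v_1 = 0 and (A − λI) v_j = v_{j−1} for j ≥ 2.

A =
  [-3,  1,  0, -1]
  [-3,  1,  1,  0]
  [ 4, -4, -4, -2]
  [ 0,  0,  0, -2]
A Jordan chain for λ = -2 of length 3:
v_1 = (-2, -2, 0, 0)ᵀ
v_2 = (-1, -3, 4, 0)ᵀ
v_3 = (1, 0, 0, 0)ᵀ

Let N = A − (-2)·I. We want v_3 with N^3 v_3 = 0 but N^2 v_3 ≠ 0; then v_{j-1} := N · v_j for j = 3, …, 2.

Pick v_3 = (1, 0, 0, 0)ᵀ.
Then v_2 = N · v_3 = (-1, -3, 4, 0)ᵀ.
Then v_1 = N · v_2 = (-2, -2, 0, 0)ᵀ.

Sanity check: (A − (-2)·I) v_1 = (0, 0, 0, 0)ᵀ = 0. ✓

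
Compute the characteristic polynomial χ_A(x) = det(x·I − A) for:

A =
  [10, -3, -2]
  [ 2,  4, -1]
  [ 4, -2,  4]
x^3 - 18*x^2 + 108*x - 216

Expanding det(x·I − A) (e.g. by cofactor expansion or by noting that A is similar to its Jordan form J, which has the same characteristic polynomial as A) gives
  χ_A(x) = x^3 - 18*x^2 + 108*x - 216
which factors as (x - 6)^3. The eigenvalues (with algebraic multiplicities) are λ = 6 with multiplicity 3.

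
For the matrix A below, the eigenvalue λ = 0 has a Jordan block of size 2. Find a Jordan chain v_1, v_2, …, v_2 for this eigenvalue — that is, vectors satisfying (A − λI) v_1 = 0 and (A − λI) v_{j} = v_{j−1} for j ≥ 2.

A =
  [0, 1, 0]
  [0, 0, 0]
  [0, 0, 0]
A Jordan chain for λ = 0 of length 2:
v_1 = (1, 0, 0)ᵀ
v_2 = (0, 1, 0)ᵀ

Let N = A − (0)·I. We want v_2 with N^2 v_2 = 0 but N^1 v_2 ≠ 0; then v_{j-1} := N · v_j for j = 2, …, 2.

Pick v_2 = (0, 1, 0)ᵀ.
Then v_1 = N · v_2 = (1, 0, 0)ᵀ.

Sanity check: (A − (0)·I) v_1 = (0, 0, 0)ᵀ = 0. ✓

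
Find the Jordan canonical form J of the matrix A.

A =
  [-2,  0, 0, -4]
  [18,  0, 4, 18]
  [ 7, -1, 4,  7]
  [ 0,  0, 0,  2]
J_1(-2) ⊕ J_2(2) ⊕ J_1(2)

The characteristic polynomial is
  det(x·I − A) = x^4 - 4*x^3 + 16*x - 16 = (x - 2)^3*(x + 2)

Eigenvalues and multiplicities (the geometric multiplicity of λ is n − rank(A − λI), which equals the number of Jordan blocks for λ):
  λ = -2: algebraic multiplicity = 1, geometric multiplicity = 1
  λ = 2: algebraic multiplicity = 3, geometric multiplicity = 2

Determining the block sizes for each eigenvalue:
  λ = -2: one block (gm = 1), so the single block has size am = 1 → block sizes [1]
  λ = 2: 2 blocks summing to 3 forces exactly one block of size 2 and the rest size 1 → block sizes [2, 1]

Assembling the blocks gives a Jordan form
J =
  [-2, 0, 0, 0]
  [ 0, 2, 1, 0]
  [ 0, 0, 2, 0]
  [ 0, 0, 0, 2]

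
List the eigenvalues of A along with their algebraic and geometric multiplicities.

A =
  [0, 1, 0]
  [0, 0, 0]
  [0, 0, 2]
λ = 0: alg = 2, geom = 1; λ = 2: alg = 1, geom = 1

Step 1 — factor the characteristic polynomial to read off the algebraic multiplicities:
  χ_A(x) = x^2*(x - 2)

Step 2 — compute geometric multiplicities via the rank-nullity identity g(λ) = n − rank(A − λI):
  rank(A − (0)·I) = 2, so dim ker(A − (0)·I) = n − 2 = 1
  rank(A − (2)·I) = 2, so dim ker(A − (2)·I) = n − 2 = 1

Summary:
  λ = 0: algebraic multiplicity = 2, geometric multiplicity = 1
  λ = 2: algebraic multiplicity = 1, geometric multiplicity = 1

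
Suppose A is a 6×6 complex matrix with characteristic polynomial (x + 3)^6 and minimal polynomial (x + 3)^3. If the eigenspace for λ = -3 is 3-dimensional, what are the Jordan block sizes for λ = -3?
Block sizes for λ = -3: [3, 2, 1]

Step 1 — from the characteristic polynomial, algebraic multiplicity of λ = -3 is 6. From dim ker(A − (-3)·I) = 3, there are exactly 3 Jordan blocks for λ = -3.
Step 2 — from the minimal polynomial, the factor (x + 3)^3 tells us the largest block for λ = -3 has size 3.
Step 3 — with total size 6, 3 blocks, and largest block 3, the block sizes (in nonincreasing order) are [3, 2, 1].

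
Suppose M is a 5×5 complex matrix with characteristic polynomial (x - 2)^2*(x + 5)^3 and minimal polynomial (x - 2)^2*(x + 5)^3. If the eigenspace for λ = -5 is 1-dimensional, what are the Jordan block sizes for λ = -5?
Block sizes for λ = -5: [3]

Step 1 — from the characteristic polynomial, algebraic multiplicity of λ = -5 is 3. From dim ker(M − (-5)·I) = 1, there are exactly 1 Jordan blocks for λ = -5.
Step 2 — from the minimal polynomial, the factor (x + 5)^3 tells us the largest block for λ = -5 has size 3.
Step 3 — with total size 3, 1 blocks, and largest block 3, the block sizes (in nonincreasing order) are [3].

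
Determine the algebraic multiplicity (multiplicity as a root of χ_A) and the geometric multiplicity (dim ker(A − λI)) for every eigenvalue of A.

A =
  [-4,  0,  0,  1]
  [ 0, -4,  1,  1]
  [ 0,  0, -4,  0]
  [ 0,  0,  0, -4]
λ = -4: alg = 4, geom = 2

Step 1 — factor the characteristic polynomial to read off the algebraic multiplicities:
  χ_A(x) = (x + 4)^4

Step 2 — compute geometric multiplicities via the rank-nullity identity g(λ) = n − rank(A − λI):
  rank(A − (-4)·I) = 2, so dim ker(A − (-4)·I) = n − 2 = 2

Summary:
  λ = -4: algebraic multiplicity = 4, geometric multiplicity = 2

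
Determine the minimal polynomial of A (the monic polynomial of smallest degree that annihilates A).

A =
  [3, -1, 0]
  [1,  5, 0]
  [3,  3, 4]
x^2 - 8*x + 16

The characteristic polynomial is χ_A(x) = (x - 4)^3, so the eigenvalues are known. The minimal polynomial is
  m_A(x) = Π_λ (x − λ)^{k_λ}
where k_λ is the size of the *largest* Jordan block for λ (equivalently, the smallest k with (A − λI)^k v = 0 for every generalised eigenvector v of λ).

  λ = 4: largest Jordan block has size 2, contributing (x − 4)^2

So m_A(x) = (x - 4)^2 = x^2 - 8*x + 16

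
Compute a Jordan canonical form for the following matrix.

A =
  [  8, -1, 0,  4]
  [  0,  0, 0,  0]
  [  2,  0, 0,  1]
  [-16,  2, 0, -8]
J_2(0) ⊕ J_2(0)

The characteristic polynomial is
  det(x·I − A) = x^4

Eigenvalues and multiplicities (the geometric multiplicity of λ is n − rank(A − λI), which equals the number of Jordan blocks for λ):
  λ = 0: algebraic multiplicity = 4, geometric multiplicity = 2

Determining the block sizes for each eigenvalue:
  λ = 0: with am = 4 and gm = 2, the partition is not yet determined (e.g. several partitions of 4 into 2 parts exist). Let N = A − (0)·I. Computing rank(N^1) = 2, rank(N^2) = 0; the number of blocks of size ≥ j is rank(N^{j−1}) − rank(N^j), giving [2, 2]. So we have 2 block(s) of size 2 → block sizes [2, 2]

Assembling the blocks gives a Jordan form
J =
  [0, 1, 0, 0]
  [0, 0, 0, 0]
  [0, 0, 0, 1]
  [0, 0, 0, 0]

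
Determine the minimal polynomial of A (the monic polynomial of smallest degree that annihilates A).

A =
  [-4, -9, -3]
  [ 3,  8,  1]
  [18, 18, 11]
x^2 - 10*x + 25

The characteristic polynomial is χ_A(x) = (x - 5)^3, so the eigenvalues are known. The minimal polynomial is
  m_A(x) = Π_λ (x − λ)^{k_λ}
where k_λ is the size of the *largest* Jordan block for λ (equivalently, the smallest k with (A − λI)^k v = 0 for every generalised eigenvector v of λ).

  λ = 5: largest Jordan block has size 2, contributing (x − 5)^2

So m_A(x) = (x - 5)^2 = x^2 - 10*x + 25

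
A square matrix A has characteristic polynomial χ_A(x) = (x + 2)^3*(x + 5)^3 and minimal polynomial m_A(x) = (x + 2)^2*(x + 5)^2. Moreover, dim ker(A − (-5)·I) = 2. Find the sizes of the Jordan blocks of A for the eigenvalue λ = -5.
Block sizes for λ = -5: [2, 1]

Step 1 — from the characteristic polynomial, algebraic multiplicity of λ = -5 is 3. From dim ker(A − (-5)·I) = 2, there are exactly 2 Jordan blocks for λ = -5.
Step 2 — from the minimal polynomial, the factor (x + 5)^2 tells us the largest block for λ = -5 has size 2.
Step 3 — with total size 3, 2 blocks, and largest block 2, the block sizes (in nonincreasing order) are [2, 1].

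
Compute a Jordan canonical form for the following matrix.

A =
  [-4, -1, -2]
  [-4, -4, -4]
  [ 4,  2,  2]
J_2(-2) ⊕ J_1(-2)

The characteristic polynomial is
  det(x·I − A) = x^3 + 6*x^2 + 12*x + 8 = (x + 2)^3

Eigenvalues and multiplicities (the geometric multiplicity of λ is n − rank(A − λI), which equals the number of Jordan blocks for λ):
  λ = -2: algebraic multiplicity = 3, geometric multiplicity = 2

Determining the block sizes for each eigenvalue:
  λ = -2: 2 blocks summing to 3 forces exactly one block of size 2 and the rest size 1 → block sizes [2, 1]

Assembling the blocks gives a Jordan form
J =
  [-2,  1,  0]
  [ 0, -2,  0]
  [ 0,  0, -2]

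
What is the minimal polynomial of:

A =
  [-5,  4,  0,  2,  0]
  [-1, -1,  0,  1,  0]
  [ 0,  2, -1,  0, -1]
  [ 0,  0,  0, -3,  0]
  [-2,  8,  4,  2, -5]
x^2 + 6*x + 9

The characteristic polynomial is χ_A(x) = (x + 3)^5, so the eigenvalues are known. The minimal polynomial is
  m_A(x) = Π_λ (x − λ)^{k_λ}
where k_λ is the size of the *largest* Jordan block for λ (equivalently, the smallest k with (A − λI)^k v = 0 for every generalised eigenvector v of λ).

  λ = -3: largest Jordan block has size 2, contributing (x + 3)^2

So m_A(x) = (x + 3)^2 = x^2 + 6*x + 9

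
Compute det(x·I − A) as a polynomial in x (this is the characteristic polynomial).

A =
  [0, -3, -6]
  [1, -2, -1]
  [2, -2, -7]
x^3 + 9*x^2 + 27*x + 27

Expanding det(x·I − A) (e.g. by cofactor expansion or by noting that A is similar to its Jordan form J, which has the same characteristic polynomial as A) gives
  χ_A(x) = x^3 + 9*x^2 + 27*x + 27
which factors as (x + 3)^3. The eigenvalues (with algebraic multiplicities) are λ = -3 with multiplicity 3.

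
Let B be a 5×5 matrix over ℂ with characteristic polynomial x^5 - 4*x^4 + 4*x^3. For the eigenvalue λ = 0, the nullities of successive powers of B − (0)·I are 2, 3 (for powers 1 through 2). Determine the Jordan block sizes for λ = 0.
Block sizes for λ = 0: [2, 1]

From the dimensions of kernels of powers, the number of Jordan blocks of size at least j is d_j − d_{j−1} where d_j = dim ker(N^j) (with d_0 = 0). Computing the differences gives [2, 1].
The number of blocks of size exactly k is (#blocks of size ≥ k) − (#blocks of size ≥ k + 1), so the partition is: 1 block(s) of size 1, 1 block(s) of size 2.
In nonincreasing order the block sizes are [2, 1].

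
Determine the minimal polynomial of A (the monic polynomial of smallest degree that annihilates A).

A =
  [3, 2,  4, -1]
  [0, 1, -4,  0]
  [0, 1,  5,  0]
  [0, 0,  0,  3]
x^2 - 6*x + 9

The characteristic polynomial is χ_A(x) = (x - 3)^4, so the eigenvalues are known. The minimal polynomial is
  m_A(x) = Π_λ (x − λ)^{k_λ}
where k_λ is the size of the *largest* Jordan block for λ (equivalently, the smallest k with (A − λI)^k v = 0 for every generalised eigenvector v of λ).

  λ = 3: largest Jordan block has size 2, contributing (x − 3)^2

So m_A(x) = (x - 3)^2 = x^2 - 6*x + 9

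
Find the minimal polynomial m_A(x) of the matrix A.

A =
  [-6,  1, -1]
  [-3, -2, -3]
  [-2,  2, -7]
x^2 + 10*x + 25

The characteristic polynomial is χ_A(x) = (x + 5)^3, so the eigenvalues are known. The minimal polynomial is
  m_A(x) = Π_λ (x − λ)^{k_λ}
where k_λ is the size of the *largest* Jordan block for λ (equivalently, the smallest k with (A − λI)^k v = 0 for every generalised eigenvector v of λ).

  λ = -5: largest Jordan block has size 2, contributing (x + 5)^2

So m_A(x) = (x + 5)^2 = x^2 + 10*x + 25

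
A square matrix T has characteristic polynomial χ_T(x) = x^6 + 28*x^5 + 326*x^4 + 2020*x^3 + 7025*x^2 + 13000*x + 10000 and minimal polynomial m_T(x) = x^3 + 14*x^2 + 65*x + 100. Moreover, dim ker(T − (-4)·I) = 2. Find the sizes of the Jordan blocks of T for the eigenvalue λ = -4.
Block sizes for λ = -4: [1, 1]

Step 1 — from the characteristic polynomial, algebraic multiplicity of λ = -4 is 2. From dim ker(T − (-4)·I) = 2, there are exactly 2 Jordan blocks for λ = -4.
Step 2 — from the minimal polynomial, the factor (x + 4) tells us the largest block for λ = -4 has size 1.
Step 3 — with total size 2, 2 blocks, and largest block 1, the block sizes (in nonincreasing order) are [1, 1].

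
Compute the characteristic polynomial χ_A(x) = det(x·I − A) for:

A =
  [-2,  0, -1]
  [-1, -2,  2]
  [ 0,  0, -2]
x^3 + 6*x^2 + 12*x + 8

Expanding det(x·I − A) (e.g. by cofactor expansion or by noting that A is similar to its Jordan form J, which has the same characteristic polynomial as A) gives
  χ_A(x) = x^3 + 6*x^2 + 12*x + 8
which factors as (x + 2)^3. The eigenvalues (with algebraic multiplicities) are λ = -2 with multiplicity 3.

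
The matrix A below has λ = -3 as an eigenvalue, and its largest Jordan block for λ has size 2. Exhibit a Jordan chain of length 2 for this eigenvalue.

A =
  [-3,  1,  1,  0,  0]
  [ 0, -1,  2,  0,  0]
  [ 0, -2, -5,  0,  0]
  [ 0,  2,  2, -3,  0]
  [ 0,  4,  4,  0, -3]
A Jordan chain for λ = -3 of length 2:
v_1 = (1, 2, -2, 2, 4)ᵀ
v_2 = (0, 1, 0, 0, 0)ᵀ

Let N = A − (-3)·I. We want v_2 with N^2 v_2 = 0 but N^1 v_2 ≠ 0; then v_{j-1} := N · v_j for j = 2, …, 2.

Pick v_2 = (0, 1, 0, 0, 0)ᵀ.
Then v_1 = N · v_2 = (1, 2, -2, 2, 4)ᵀ.

Sanity check: (A − (-3)·I) v_1 = (0, 0, 0, 0, 0)ᵀ = 0. ✓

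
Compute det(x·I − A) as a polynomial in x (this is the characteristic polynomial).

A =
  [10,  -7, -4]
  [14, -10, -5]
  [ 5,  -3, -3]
x^3 + 3*x^2 + 3*x + 1

Expanding det(x·I − A) (e.g. by cofactor expansion or by noting that A is similar to its Jordan form J, which has the same characteristic polynomial as A) gives
  χ_A(x) = x^3 + 3*x^2 + 3*x + 1
which factors as (x + 1)^3. The eigenvalues (with algebraic multiplicities) are λ = -1 with multiplicity 3.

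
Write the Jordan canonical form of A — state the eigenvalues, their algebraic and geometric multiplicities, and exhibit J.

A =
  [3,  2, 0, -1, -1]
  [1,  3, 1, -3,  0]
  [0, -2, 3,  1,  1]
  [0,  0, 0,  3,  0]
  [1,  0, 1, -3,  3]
J_3(3) ⊕ J_1(3) ⊕ J_1(3)

The characteristic polynomial is
  det(x·I − A) = x^5 - 15*x^4 + 90*x^3 - 270*x^2 + 405*x - 243 = (x - 3)^5

Eigenvalues and multiplicities (the geometric multiplicity of λ is n − rank(A − λI), which equals the number of Jordan blocks for λ):
  λ = 3: algebraic multiplicity = 5, geometric multiplicity = 3

Determining the block sizes for each eigenvalue:
  λ = 3: with am = 5 and gm = 3, the partition is not yet determined (e.g. several partitions of 5 into 3 parts exist). Let N = A − (3)·I. Computing rank(N^1) = 2, rank(N^2) = 1, rank(N^3) = 0; the number of blocks of size ≥ j is rank(N^{j−1}) − rank(N^j), giving [3, 1, 1]. So we have 1 block(s) of size 3, 2 block(s) of size 1 → block sizes [3, 1, 1]

Assembling the blocks gives a Jordan form
J =
  [3, 1, 0, 0, 0]
  [0, 3, 1, 0, 0]
  [0, 0, 3, 0, 0]
  [0, 0, 0, 3, 0]
  [0, 0, 0, 0, 3]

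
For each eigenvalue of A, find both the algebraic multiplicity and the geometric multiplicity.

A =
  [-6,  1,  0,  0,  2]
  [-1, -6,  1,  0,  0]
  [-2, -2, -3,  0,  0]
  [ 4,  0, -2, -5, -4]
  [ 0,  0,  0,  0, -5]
λ = -5: alg = 5, geom = 3

Step 1 — factor the characteristic polynomial to read off the algebraic multiplicities:
  χ_A(x) = (x + 5)^5

Step 2 — compute geometric multiplicities via the rank-nullity identity g(λ) = n − rank(A − λI):
  rank(A − (-5)·I) = 2, so dim ker(A − (-5)·I) = n − 2 = 3

Summary:
  λ = -5: algebraic multiplicity = 5, geometric multiplicity = 3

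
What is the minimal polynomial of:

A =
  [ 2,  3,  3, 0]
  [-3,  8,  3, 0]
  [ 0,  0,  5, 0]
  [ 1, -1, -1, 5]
x^2 - 10*x + 25

The characteristic polynomial is χ_A(x) = (x - 5)^4, so the eigenvalues are known. The minimal polynomial is
  m_A(x) = Π_λ (x − λ)^{k_λ}
where k_λ is the size of the *largest* Jordan block for λ (equivalently, the smallest k with (A − λI)^k v = 0 for every generalised eigenvector v of λ).

  λ = 5: largest Jordan block has size 2, contributing (x − 5)^2

So m_A(x) = (x - 5)^2 = x^2 - 10*x + 25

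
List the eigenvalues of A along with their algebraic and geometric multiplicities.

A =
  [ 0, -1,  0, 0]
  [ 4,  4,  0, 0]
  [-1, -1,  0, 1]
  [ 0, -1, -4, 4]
λ = 2: alg = 4, geom = 2

Step 1 — factor the characteristic polynomial to read off the algebraic multiplicities:
  χ_A(x) = (x - 2)^4

Step 2 — compute geometric multiplicities via the rank-nullity identity g(λ) = n − rank(A − λI):
  rank(A − (2)·I) = 2, so dim ker(A − (2)·I) = n − 2 = 2

Summary:
  λ = 2: algebraic multiplicity = 4, geometric multiplicity = 2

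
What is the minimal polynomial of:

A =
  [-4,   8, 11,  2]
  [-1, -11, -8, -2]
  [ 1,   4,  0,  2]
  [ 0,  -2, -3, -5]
x^3 + 15*x^2 + 75*x + 125

The characteristic polynomial is χ_A(x) = (x + 5)^4, so the eigenvalues are known. The minimal polynomial is
  m_A(x) = Π_λ (x − λ)^{k_λ}
where k_λ is the size of the *largest* Jordan block for λ (equivalently, the smallest k with (A − λI)^k v = 0 for every generalised eigenvector v of λ).

  λ = -5: largest Jordan block has size 3, contributing (x + 5)^3

So m_A(x) = (x + 5)^3 = x^3 + 15*x^2 + 75*x + 125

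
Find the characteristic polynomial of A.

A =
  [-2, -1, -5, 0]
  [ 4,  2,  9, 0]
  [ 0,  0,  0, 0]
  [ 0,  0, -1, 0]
x^4

Expanding det(x·I − A) (e.g. by cofactor expansion or by noting that A is similar to its Jordan form J, which has the same characteristic polynomial as A) gives
  χ_A(x) = x^4
which factors as x^4. The eigenvalues (with algebraic multiplicities) are λ = 0 with multiplicity 4.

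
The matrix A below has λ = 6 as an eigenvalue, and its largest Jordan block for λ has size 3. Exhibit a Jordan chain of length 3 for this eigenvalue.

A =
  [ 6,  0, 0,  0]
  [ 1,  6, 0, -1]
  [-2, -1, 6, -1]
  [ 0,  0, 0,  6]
A Jordan chain for λ = 6 of length 3:
v_1 = (0, 0, -1, 0)ᵀ
v_2 = (0, 1, -2, 0)ᵀ
v_3 = (1, 0, 0, 0)ᵀ

Let N = A − (6)·I. We want v_3 with N^3 v_3 = 0 but N^2 v_3 ≠ 0; then v_{j-1} := N · v_j for j = 3, …, 2.

Pick v_3 = (1, 0, 0, 0)ᵀ.
Then v_2 = N · v_3 = (0, 1, -2, 0)ᵀ.
Then v_1 = N · v_2 = (0, 0, -1, 0)ᵀ.

Sanity check: (A − (6)·I) v_1 = (0, 0, 0, 0)ᵀ = 0. ✓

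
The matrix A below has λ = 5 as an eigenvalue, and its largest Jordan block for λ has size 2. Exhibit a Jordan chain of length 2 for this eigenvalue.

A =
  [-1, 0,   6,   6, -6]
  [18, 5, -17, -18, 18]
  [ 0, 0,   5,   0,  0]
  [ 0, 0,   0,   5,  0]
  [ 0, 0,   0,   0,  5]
A Jordan chain for λ = 5 of length 2:
v_1 = (0, 1, 0, 0, 0)ᵀ
v_2 = (1, 0, 1, 0, 0)ᵀ

Let N = A − (5)·I. We want v_2 with N^2 v_2 = 0 but N^1 v_2 ≠ 0; then v_{j-1} := N · v_j for j = 2, …, 2.

Pick v_2 = (1, 0, 1, 0, 0)ᵀ.
Then v_1 = N · v_2 = (0, 1, 0, 0, 0)ᵀ.

Sanity check: (A − (5)·I) v_1 = (0, 0, 0, 0, 0)ᵀ = 0. ✓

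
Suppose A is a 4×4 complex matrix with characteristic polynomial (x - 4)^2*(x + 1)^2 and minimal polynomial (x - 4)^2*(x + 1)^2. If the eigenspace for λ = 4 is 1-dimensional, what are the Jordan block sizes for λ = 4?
Block sizes for λ = 4: [2]

Step 1 — from the characteristic polynomial, algebraic multiplicity of λ = 4 is 2. From dim ker(A − (4)·I) = 1, there are exactly 1 Jordan blocks for λ = 4.
Step 2 — from the minimal polynomial, the factor (x − 4)^2 tells us the largest block for λ = 4 has size 2.
Step 3 — with total size 2, 1 blocks, and largest block 2, the block sizes (in nonincreasing order) are [2].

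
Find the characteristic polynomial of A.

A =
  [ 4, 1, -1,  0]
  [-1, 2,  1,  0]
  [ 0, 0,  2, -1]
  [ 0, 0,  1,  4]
x^4 - 12*x^3 + 54*x^2 - 108*x + 81

Expanding det(x·I − A) (e.g. by cofactor expansion or by noting that A is similar to its Jordan form J, which has the same characteristic polynomial as A) gives
  χ_A(x) = x^4 - 12*x^3 + 54*x^2 - 108*x + 81
which factors as (x - 3)^4. The eigenvalues (with algebraic multiplicities) are λ = 3 with multiplicity 4.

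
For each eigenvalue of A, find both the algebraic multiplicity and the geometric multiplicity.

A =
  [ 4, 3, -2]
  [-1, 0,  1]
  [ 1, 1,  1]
λ = 1: alg = 1, geom = 1; λ = 2: alg = 2, geom = 1

Step 1 — factor the characteristic polynomial to read off the algebraic multiplicities:
  χ_A(x) = (x - 2)^2*(x - 1)

Step 2 — compute geometric multiplicities via the rank-nullity identity g(λ) = n − rank(A − λI):
  rank(A − (1)·I) = 2, so dim ker(A − (1)·I) = n − 2 = 1
  rank(A − (2)·I) = 2, so dim ker(A − (2)·I) = n − 2 = 1

Summary:
  λ = 1: algebraic multiplicity = 1, geometric multiplicity = 1
  λ = 2: algebraic multiplicity = 2, geometric multiplicity = 1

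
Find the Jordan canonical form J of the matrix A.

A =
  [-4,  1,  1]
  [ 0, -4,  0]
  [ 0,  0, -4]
J_2(-4) ⊕ J_1(-4)

The characteristic polynomial is
  det(x·I − A) = x^3 + 12*x^2 + 48*x + 64 = (x + 4)^3

Eigenvalues and multiplicities (the geometric multiplicity of λ is n − rank(A − λI), which equals the number of Jordan blocks for λ):
  λ = -4: algebraic multiplicity = 3, geometric multiplicity = 2

Determining the block sizes for each eigenvalue:
  λ = -4: 2 blocks summing to 3 forces exactly one block of size 2 and the rest size 1 → block sizes [2, 1]

Assembling the blocks gives a Jordan form
J =
  [-4,  1,  0]
  [ 0, -4,  0]
  [ 0,  0, -4]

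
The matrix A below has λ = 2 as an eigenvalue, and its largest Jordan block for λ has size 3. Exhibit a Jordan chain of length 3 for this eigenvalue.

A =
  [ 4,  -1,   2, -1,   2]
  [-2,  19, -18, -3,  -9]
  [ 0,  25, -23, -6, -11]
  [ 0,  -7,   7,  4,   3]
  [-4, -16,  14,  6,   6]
A Jordan chain for λ = 2 of length 3:
v_1 = (-2, -2, -6, 2, 8)ᵀ
v_2 = (2, -2, 0, 0, -4)ᵀ
v_3 = (1, 0, 0, 0, 0)ᵀ

Let N = A − (2)·I. We want v_3 with N^3 v_3 = 0 but N^2 v_3 ≠ 0; then v_{j-1} := N · v_j for j = 3, …, 2.

Pick v_3 = (1, 0, 0, 0, 0)ᵀ.
Then v_2 = N · v_3 = (2, -2, 0, 0, -4)ᵀ.
Then v_1 = N · v_2 = (-2, -2, -6, 2, 8)ᵀ.

Sanity check: (A − (2)·I) v_1 = (0, 0, 0, 0, 0)ᵀ = 0. ✓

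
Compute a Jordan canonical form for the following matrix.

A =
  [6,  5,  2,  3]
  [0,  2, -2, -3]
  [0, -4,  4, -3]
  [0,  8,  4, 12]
J_3(6) ⊕ J_1(6)

The characteristic polynomial is
  det(x·I − A) = x^4 - 24*x^3 + 216*x^2 - 864*x + 1296 = (x - 6)^4

Eigenvalues and multiplicities (the geometric multiplicity of λ is n − rank(A − λI), which equals the number of Jordan blocks for λ):
  λ = 6: algebraic multiplicity = 4, geometric multiplicity = 2

Determining the block sizes for each eigenvalue:
  λ = 6: with am = 4 and gm = 2, the partition is not yet determined (e.g. several partitions of 4 into 2 parts exist). Let N = A − (6)·I. Computing rank(N^1) = 2, rank(N^2) = 1, rank(N^3) = 0; the number of blocks of size ≥ j is rank(N^{j−1}) − rank(N^j), giving [2, 1, 1]. So we have 1 block(s) of size 3, 1 block(s) of size 1 → block sizes [3, 1]

Assembling the blocks gives a Jordan form
J =
  [6, 1, 0, 0]
  [0, 6, 1, 0]
  [0, 0, 6, 0]
  [0, 0, 0, 6]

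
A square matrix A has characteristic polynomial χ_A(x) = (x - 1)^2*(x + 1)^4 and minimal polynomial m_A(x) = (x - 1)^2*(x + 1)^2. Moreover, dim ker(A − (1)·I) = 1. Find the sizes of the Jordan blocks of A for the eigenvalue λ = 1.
Block sizes for λ = 1: [2]

Step 1 — from the characteristic polynomial, algebraic multiplicity of λ = 1 is 2. From dim ker(A − (1)·I) = 1, there are exactly 1 Jordan blocks for λ = 1.
Step 2 — from the minimal polynomial, the factor (x − 1)^2 tells us the largest block for λ = 1 has size 2.
Step 3 — with total size 2, 1 blocks, and largest block 2, the block sizes (in nonincreasing order) are [2].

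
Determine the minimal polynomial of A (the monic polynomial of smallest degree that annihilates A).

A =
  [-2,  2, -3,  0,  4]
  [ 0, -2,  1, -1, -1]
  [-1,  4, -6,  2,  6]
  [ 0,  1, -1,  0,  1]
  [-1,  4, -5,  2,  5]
x^2 + 2*x + 1

The characteristic polynomial is χ_A(x) = (x + 1)^5, so the eigenvalues are known. The minimal polynomial is
  m_A(x) = Π_λ (x − λ)^{k_λ}
where k_λ is the size of the *largest* Jordan block for λ (equivalently, the smallest k with (A − λI)^k v = 0 for every generalised eigenvector v of λ).

  λ = -1: largest Jordan block has size 2, contributing (x + 1)^2

So m_A(x) = (x + 1)^2 = x^2 + 2*x + 1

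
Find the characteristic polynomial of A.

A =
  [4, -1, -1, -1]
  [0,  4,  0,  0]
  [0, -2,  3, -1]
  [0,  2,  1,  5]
x^4 - 16*x^3 + 96*x^2 - 256*x + 256

Expanding det(x·I − A) (e.g. by cofactor expansion or by noting that A is similar to its Jordan form J, which has the same characteristic polynomial as A) gives
  χ_A(x) = x^4 - 16*x^3 + 96*x^2 - 256*x + 256
which factors as (x - 4)^4. The eigenvalues (with algebraic multiplicities) are λ = 4 with multiplicity 4.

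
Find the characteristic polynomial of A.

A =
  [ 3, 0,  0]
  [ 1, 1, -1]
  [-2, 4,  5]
x^3 - 9*x^2 + 27*x - 27

Expanding det(x·I − A) (e.g. by cofactor expansion or by noting that A is similar to its Jordan form J, which has the same characteristic polynomial as A) gives
  χ_A(x) = x^3 - 9*x^2 + 27*x - 27
which factors as (x - 3)^3. The eigenvalues (with algebraic multiplicities) are λ = 3 with multiplicity 3.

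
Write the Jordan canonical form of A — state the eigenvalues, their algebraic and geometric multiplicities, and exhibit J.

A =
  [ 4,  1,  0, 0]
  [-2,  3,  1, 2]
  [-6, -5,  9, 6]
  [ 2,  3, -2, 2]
J_3(4) ⊕ J_1(6)

The characteristic polynomial is
  det(x·I − A) = x^4 - 18*x^3 + 120*x^2 - 352*x + 384 = (x - 6)*(x - 4)^3

Eigenvalues and multiplicities (the geometric multiplicity of λ is n − rank(A − λI), which equals the number of Jordan blocks for λ):
  λ = 4: algebraic multiplicity = 3, geometric multiplicity = 1
  λ = 6: algebraic multiplicity = 1, geometric multiplicity = 1

Determining the block sizes for each eigenvalue:
  λ = 4: one block (gm = 1), so the single block has size am = 3 → block sizes [3]
  λ = 6: one block (gm = 1), so the single block has size am = 1 → block sizes [1]

Assembling the blocks gives a Jordan form
J =
  [4, 1, 0, 0]
  [0, 4, 1, 0]
  [0, 0, 4, 0]
  [0, 0, 0, 6]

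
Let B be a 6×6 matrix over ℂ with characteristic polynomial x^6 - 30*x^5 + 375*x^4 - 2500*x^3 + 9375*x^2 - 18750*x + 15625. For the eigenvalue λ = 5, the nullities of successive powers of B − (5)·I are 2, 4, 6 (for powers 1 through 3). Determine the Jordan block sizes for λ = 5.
Block sizes for λ = 5: [3, 3]

From the dimensions of kernels of powers, the number of Jordan blocks of size at least j is d_j − d_{j−1} where d_j = dim ker(N^j) (with d_0 = 0). Computing the differences gives [2, 2, 2].
The number of blocks of size exactly k is (#blocks of size ≥ k) − (#blocks of size ≥ k + 1), so the partition is: 2 block(s) of size 3.
In nonincreasing order the block sizes are [3, 3].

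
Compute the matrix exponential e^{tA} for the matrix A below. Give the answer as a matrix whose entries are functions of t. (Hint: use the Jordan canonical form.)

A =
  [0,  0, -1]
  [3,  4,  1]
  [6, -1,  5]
e^{tA} =
  [3*t^2*exp(3*t)/2 - 3*t*exp(3*t) + exp(3*t), t^2*exp(3*t)/2, t^2*exp(3*t)/2 - t*exp(3*t)]
  [3*t*exp(3*t), t*exp(3*t) + exp(3*t), t*exp(3*t)]
  [-9*t^2*exp(3*t)/2 + 6*t*exp(3*t), -3*t^2*exp(3*t)/2 - t*exp(3*t), -3*t^2*exp(3*t)/2 + 2*t*exp(3*t) + exp(3*t)]

Strategy: write A = P · J · P⁻¹ where J is a Jordan canonical form, so e^{tA} = P · e^{tJ} · P⁻¹, and e^{tJ} can be computed block-by-block.

A has Jordan form
J =
  [3, 1, 0]
  [0, 3, 1]
  [0, 0, 3]
(up to reordering of blocks).

Per-block formulas:
  For a 3×3 Jordan block J_3(3): exp(t · J_3(3)) = e^(3t)·(I + t·N + (t^2/2)·N^2), where N is the 3×3 nilpotent shift.

After assembling e^{tJ} and conjugating by P, we get:

e^{tA} =
  [3*t^2*exp(3*t)/2 - 3*t*exp(3*t) + exp(3*t), t^2*exp(3*t)/2, t^2*exp(3*t)/2 - t*exp(3*t)]
  [3*t*exp(3*t), t*exp(3*t) + exp(3*t), t*exp(3*t)]
  [-9*t^2*exp(3*t)/2 + 6*t*exp(3*t), -3*t^2*exp(3*t)/2 - t*exp(3*t), -3*t^2*exp(3*t)/2 + 2*t*exp(3*t) + exp(3*t)]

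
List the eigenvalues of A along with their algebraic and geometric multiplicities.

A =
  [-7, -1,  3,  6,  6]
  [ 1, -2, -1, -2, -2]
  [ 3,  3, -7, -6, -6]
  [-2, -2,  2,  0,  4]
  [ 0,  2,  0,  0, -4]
λ = -4: alg = 5, geom = 3

Step 1 — factor the characteristic polynomial to read off the algebraic multiplicities:
  χ_A(x) = (x + 4)^5

Step 2 — compute geometric multiplicities via the rank-nullity identity g(λ) = n − rank(A − λI):
  rank(A − (-4)·I) = 2, so dim ker(A − (-4)·I) = n − 2 = 3

Summary:
  λ = -4: algebraic multiplicity = 5, geometric multiplicity = 3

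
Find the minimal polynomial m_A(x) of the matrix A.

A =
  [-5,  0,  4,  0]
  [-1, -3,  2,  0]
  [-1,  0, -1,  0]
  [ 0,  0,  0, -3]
x^2 + 6*x + 9

The characteristic polynomial is χ_A(x) = (x + 3)^4, so the eigenvalues are known. The minimal polynomial is
  m_A(x) = Π_λ (x − λ)^{k_λ}
where k_λ is the size of the *largest* Jordan block for λ (equivalently, the smallest k with (A − λI)^k v = 0 for every generalised eigenvector v of λ).

  λ = -3: largest Jordan block has size 2, contributing (x + 3)^2

So m_A(x) = (x + 3)^2 = x^2 + 6*x + 9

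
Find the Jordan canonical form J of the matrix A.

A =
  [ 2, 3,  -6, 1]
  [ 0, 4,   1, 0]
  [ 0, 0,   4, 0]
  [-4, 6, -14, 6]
J_3(4) ⊕ J_1(4)

The characteristic polynomial is
  det(x·I − A) = x^4 - 16*x^3 + 96*x^2 - 256*x + 256 = (x - 4)^4

Eigenvalues and multiplicities (the geometric multiplicity of λ is n − rank(A − λI), which equals the number of Jordan blocks for λ):
  λ = 4: algebraic multiplicity = 4, geometric multiplicity = 2

Determining the block sizes for each eigenvalue:
  λ = 4: with am = 4 and gm = 2, the partition is not yet determined (e.g. several partitions of 4 into 2 parts exist). Let N = A − (4)·I. Computing rank(N^1) = 2, rank(N^2) = 1, rank(N^3) = 0; the number of blocks of size ≥ j is rank(N^{j−1}) − rank(N^j), giving [2, 1, 1]. So we have 1 block(s) of size 3, 1 block(s) of size 1 → block sizes [3, 1]

Assembling the blocks gives a Jordan form
J =
  [4, 1, 0, 0]
  [0, 4, 1, 0]
  [0, 0, 4, 0]
  [0, 0, 0, 4]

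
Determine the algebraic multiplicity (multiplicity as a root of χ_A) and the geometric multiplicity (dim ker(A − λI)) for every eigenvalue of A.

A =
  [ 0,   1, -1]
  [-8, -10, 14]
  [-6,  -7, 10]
λ = 0: alg = 3, geom = 1

Step 1 — factor the characteristic polynomial to read off the algebraic multiplicities:
  χ_A(x) = x^3

Step 2 — compute geometric multiplicities via the rank-nullity identity g(λ) = n − rank(A − λI):
  rank(A − (0)·I) = 2, so dim ker(A − (0)·I) = n − 2 = 1

Summary:
  λ = 0: algebraic multiplicity = 3, geometric multiplicity = 1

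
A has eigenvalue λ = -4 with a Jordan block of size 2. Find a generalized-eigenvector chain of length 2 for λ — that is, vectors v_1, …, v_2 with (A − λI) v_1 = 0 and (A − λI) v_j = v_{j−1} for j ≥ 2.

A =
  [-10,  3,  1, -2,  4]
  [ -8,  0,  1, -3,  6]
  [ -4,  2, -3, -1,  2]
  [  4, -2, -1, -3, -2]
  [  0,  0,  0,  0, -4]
A Jordan chain for λ = -4 of length 2:
v_1 = (-6, -8, -4, 4, 0)ᵀ
v_2 = (1, 0, 0, 0, 0)ᵀ

Let N = A − (-4)·I. We want v_2 with N^2 v_2 = 0 but N^1 v_2 ≠ 0; then v_{j-1} := N · v_j for j = 2, …, 2.

Pick v_2 = (1, 0, 0, 0, 0)ᵀ.
Then v_1 = N · v_2 = (-6, -8, -4, 4, 0)ᵀ.

Sanity check: (A − (-4)·I) v_1 = (0, 0, 0, 0, 0)ᵀ = 0. ✓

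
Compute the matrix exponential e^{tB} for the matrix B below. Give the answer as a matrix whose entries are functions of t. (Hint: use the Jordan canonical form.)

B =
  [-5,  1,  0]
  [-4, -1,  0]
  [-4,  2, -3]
e^{tB} =
  [-2*t*exp(-3*t) + exp(-3*t), t*exp(-3*t), 0]
  [-4*t*exp(-3*t), 2*t*exp(-3*t) + exp(-3*t), 0]
  [-4*t*exp(-3*t), 2*t*exp(-3*t), exp(-3*t)]

Strategy: write B = P · J · P⁻¹ where J is a Jordan canonical form, so e^{tB} = P · e^{tJ} · P⁻¹, and e^{tJ} can be computed block-by-block.

B has Jordan form
J =
  [-3,  1,  0]
  [ 0, -3,  0]
  [ 0,  0, -3]
(up to reordering of blocks).

Per-block formulas:
  For a 1×1 block at λ = -3: exp(t · [-3]) = [e^(-3t)].
  For a 2×2 Jordan block J_2(-3): exp(t · J_2(-3)) = e^(-3t)·(I + t·N), where N is the 2×2 nilpotent shift.

After assembling e^{tJ} and conjugating by P, we get:

e^{tB} =
  [-2*t*exp(-3*t) + exp(-3*t), t*exp(-3*t), 0]
  [-4*t*exp(-3*t), 2*t*exp(-3*t) + exp(-3*t), 0]
  [-4*t*exp(-3*t), 2*t*exp(-3*t), exp(-3*t)]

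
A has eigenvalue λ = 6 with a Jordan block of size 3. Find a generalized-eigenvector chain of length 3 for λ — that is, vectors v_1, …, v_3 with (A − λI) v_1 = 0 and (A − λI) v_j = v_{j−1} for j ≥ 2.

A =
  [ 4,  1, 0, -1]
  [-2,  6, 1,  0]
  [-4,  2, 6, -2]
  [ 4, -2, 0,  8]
A Jordan chain for λ = 6 of length 3:
v_1 = (-2, 0, -4, 4)ᵀ
v_2 = (-2, -2, -4, 4)ᵀ
v_3 = (1, 0, 0, 0)ᵀ

Let N = A − (6)·I. We want v_3 with N^3 v_3 = 0 but N^2 v_3 ≠ 0; then v_{j-1} := N · v_j for j = 3, …, 2.

Pick v_3 = (1, 0, 0, 0)ᵀ.
Then v_2 = N · v_3 = (-2, -2, -4, 4)ᵀ.
Then v_1 = N · v_2 = (-2, 0, -4, 4)ᵀ.

Sanity check: (A − (6)·I) v_1 = (0, 0, 0, 0)ᵀ = 0. ✓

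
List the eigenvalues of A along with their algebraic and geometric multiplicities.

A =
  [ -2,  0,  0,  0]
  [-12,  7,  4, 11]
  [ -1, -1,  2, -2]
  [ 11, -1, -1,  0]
λ = -2: alg = 1, geom = 1; λ = 3: alg = 3, geom = 1

Step 1 — factor the characteristic polynomial to read off the algebraic multiplicities:
  χ_A(x) = (x - 3)^3*(x + 2)

Step 2 — compute geometric multiplicities via the rank-nullity identity g(λ) = n − rank(A − λI):
  rank(A − (-2)·I) = 3, so dim ker(A − (-2)·I) = n − 3 = 1
  rank(A − (3)·I) = 3, so dim ker(A − (3)·I) = n − 3 = 1

Summary:
  λ = -2: algebraic multiplicity = 1, geometric multiplicity = 1
  λ = 3: algebraic multiplicity = 3, geometric multiplicity = 1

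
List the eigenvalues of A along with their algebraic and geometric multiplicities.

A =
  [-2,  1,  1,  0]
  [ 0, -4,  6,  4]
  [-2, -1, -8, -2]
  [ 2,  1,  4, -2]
λ = -4: alg = 4, geom = 2

Step 1 — factor the characteristic polynomial to read off the algebraic multiplicities:
  χ_A(x) = (x + 4)^4

Step 2 — compute geometric multiplicities via the rank-nullity identity g(λ) = n − rank(A − λI):
  rank(A − (-4)·I) = 2, so dim ker(A − (-4)·I) = n − 2 = 2

Summary:
  λ = -4: algebraic multiplicity = 4, geometric multiplicity = 2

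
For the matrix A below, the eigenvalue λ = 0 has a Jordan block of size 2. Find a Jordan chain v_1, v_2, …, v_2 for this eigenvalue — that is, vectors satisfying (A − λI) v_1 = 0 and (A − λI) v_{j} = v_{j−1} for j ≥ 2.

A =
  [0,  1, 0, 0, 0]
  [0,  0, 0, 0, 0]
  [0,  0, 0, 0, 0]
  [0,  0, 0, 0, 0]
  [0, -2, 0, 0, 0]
A Jordan chain for λ = 0 of length 2:
v_1 = (1, 0, 0, 0, -2)ᵀ
v_2 = (0, 1, 0, 0, 0)ᵀ

Let N = A − (0)·I. We want v_2 with N^2 v_2 = 0 but N^1 v_2 ≠ 0; then v_{j-1} := N · v_j for j = 2, …, 2.

Pick v_2 = (0, 1, 0, 0, 0)ᵀ.
Then v_1 = N · v_2 = (1, 0, 0, 0, -2)ᵀ.

Sanity check: (A − (0)·I) v_1 = (0, 0, 0, 0, 0)ᵀ = 0. ✓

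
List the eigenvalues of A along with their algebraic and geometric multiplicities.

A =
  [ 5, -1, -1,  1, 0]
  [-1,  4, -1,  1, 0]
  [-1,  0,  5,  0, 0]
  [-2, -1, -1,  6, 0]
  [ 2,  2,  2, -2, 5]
λ = 5: alg = 5, geom = 3

Step 1 — factor the characteristic polynomial to read off the algebraic multiplicities:
  χ_A(x) = (x - 5)^5

Step 2 — compute geometric multiplicities via the rank-nullity identity g(λ) = n − rank(A − λI):
  rank(A − (5)·I) = 2, so dim ker(A − (5)·I) = n − 2 = 3

Summary:
  λ = 5: algebraic multiplicity = 5, geometric multiplicity = 3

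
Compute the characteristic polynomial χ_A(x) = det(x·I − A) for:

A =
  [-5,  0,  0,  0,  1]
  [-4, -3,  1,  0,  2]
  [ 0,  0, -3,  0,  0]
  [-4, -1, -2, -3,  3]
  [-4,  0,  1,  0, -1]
x^5 + 15*x^4 + 90*x^3 + 270*x^2 + 405*x + 243

Expanding det(x·I − A) (e.g. by cofactor expansion or by noting that A is similar to its Jordan form J, which has the same characteristic polynomial as A) gives
  χ_A(x) = x^5 + 15*x^4 + 90*x^3 + 270*x^2 + 405*x + 243
which factors as (x + 3)^5. The eigenvalues (with algebraic multiplicities) are λ = -3 with multiplicity 5.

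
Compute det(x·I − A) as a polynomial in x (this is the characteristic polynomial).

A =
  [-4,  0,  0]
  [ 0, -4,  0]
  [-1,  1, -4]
x^3 + 12*x^2 + 48*x + 64

Expanding det(x·I − A) (e.g. by cofactor expansion or by noting that A is similar to its Jordan form J, which has the same characteristic polynomial as A) gives
  χ_A(x) = x^3 + 12*x^2 + 48*x + 64
which factors as (x + 4)^3. The eigenvalues (with algebraic multiplicities) are λ = -4 with multiplicity 3.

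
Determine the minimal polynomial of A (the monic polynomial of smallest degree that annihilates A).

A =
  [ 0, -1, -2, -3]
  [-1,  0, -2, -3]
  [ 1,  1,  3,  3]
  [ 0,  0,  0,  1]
x^2 - 2*x + 1

The characteristic polynomial is χ_A(x) = (x - 1)^4, so the eigenvalues are known. The minimal polynomial is
  m_A(x) = Π_λ (x − λ)^{k_λ}
where k_λ is the size of the *largest* Jordan block for λ (equivalently, the smallest k with (A − λI)^k v = 0 for every generalised eigenvector v of λ).

  λ = 1: largest Jordan block has size 2, contributing (x − 1)^2

So m_A(x) = (x - 1)^2 = x^2 - 2*x + 1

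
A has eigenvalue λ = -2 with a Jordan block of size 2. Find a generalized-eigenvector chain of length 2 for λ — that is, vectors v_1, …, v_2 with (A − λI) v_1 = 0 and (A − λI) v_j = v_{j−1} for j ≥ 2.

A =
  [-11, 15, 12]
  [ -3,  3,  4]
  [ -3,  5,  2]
A Jordan chain for λ = -2 of length 2:
v_1 = (-9, -3, -3)ᵀ
v_2 = (1, 0, 0)ᵀ

Let N = A − (-2)·I. We want v_2 with N^2 v_2 = 0 but N^1 v_2 ≠ 0; then v_{j-1} := N · v_j for j = 2, …, 2.

Pick v_2 = (1, 0, 0)ᵀ.
Then v_1 = N · v_2 = (-9, -3, -3)ᵀ.

Sanity check: (A − (-2)·I) v_1 = (0, 0, 0)ᵀ = 0. ✓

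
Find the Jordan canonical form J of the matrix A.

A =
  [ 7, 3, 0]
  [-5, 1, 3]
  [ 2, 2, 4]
J_3(4)

The characteristic polynomial is
  det(x·I − A) = x^3 - 12*x^2 + 48*x - 64 = (x - 4)^3

Eigenvalues and multiplicities (the geometric multiplicity of λ is n − rank(A − λI), which equals the number of Jordan blocks for λ):
  λ = 4: algebraic multiplicity = 3, geometric multiplicity = 1

Determining the block sizes for each eigenvalue:
  λ = 4: one block (gm = 1), so the single block has size am = 3 → block sizes [3]

Assembling the blocks gives a Jordan form
J =
  [4, 1, 0]
  [0, 4, 1]
  [0, 0, 4]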